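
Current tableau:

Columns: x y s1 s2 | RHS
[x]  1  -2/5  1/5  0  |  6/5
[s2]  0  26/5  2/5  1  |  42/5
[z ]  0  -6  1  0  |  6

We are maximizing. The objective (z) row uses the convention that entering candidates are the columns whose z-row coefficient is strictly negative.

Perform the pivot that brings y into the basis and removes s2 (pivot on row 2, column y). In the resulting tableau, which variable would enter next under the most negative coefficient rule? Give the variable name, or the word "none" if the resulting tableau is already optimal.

none

Pivot element 26/5. New z-row = old z-row − (-6)·(row 2/(26/5)).
Updated z-row coefficients: x: 0, y: 0, s1: 19/13, s2: 15/13.
No coefficient is strictly negative; the tableau after this pivot is optimal.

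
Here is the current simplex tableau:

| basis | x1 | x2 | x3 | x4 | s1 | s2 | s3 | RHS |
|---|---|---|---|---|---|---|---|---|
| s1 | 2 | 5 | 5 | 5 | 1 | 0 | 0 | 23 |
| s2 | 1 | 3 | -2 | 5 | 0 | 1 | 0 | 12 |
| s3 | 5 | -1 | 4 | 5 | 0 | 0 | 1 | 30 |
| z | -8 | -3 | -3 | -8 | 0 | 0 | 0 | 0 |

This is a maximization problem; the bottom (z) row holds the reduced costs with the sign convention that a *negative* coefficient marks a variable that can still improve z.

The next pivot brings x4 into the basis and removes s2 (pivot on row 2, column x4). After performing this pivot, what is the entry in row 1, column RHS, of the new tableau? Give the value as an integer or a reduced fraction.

Pivot element is row 2, column x4: 5.
Normalize row 2: new (row 2, RHS) = 12/5 = 12/5.
row 1 ← row 1 − 5·(new row 2): 23 − 5·(12/5) = 11.

11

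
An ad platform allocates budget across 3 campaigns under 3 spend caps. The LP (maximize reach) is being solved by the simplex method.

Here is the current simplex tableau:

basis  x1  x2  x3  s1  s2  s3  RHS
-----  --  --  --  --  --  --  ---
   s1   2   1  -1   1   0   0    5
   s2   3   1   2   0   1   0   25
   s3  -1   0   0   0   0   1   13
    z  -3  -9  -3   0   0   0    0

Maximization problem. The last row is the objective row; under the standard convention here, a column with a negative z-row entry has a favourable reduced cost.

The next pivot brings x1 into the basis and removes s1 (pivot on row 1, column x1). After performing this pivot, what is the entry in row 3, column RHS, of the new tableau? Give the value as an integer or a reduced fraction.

Pivot element is row 1, column x1: 2.
Normalize row 1: new (row 1, RHS) = 5/2 = 5/2.
row 3 ← row 3 − (-1)·(new row 1): 13 − (-1)·(5/2) = 31/2.

31/2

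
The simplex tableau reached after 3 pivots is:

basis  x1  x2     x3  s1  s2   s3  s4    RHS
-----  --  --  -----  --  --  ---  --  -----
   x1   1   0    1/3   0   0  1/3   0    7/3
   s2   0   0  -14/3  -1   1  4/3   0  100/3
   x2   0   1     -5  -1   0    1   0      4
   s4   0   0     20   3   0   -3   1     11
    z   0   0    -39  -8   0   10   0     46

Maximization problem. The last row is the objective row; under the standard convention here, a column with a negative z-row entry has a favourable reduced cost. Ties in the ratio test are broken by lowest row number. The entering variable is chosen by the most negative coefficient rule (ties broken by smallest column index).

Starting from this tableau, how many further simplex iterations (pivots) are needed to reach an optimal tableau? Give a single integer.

pivot: x3 in, s4 out → z = 1349/20
pivot: s1 in, x3 out → z = 226/3
No improving column remains; optimal.

2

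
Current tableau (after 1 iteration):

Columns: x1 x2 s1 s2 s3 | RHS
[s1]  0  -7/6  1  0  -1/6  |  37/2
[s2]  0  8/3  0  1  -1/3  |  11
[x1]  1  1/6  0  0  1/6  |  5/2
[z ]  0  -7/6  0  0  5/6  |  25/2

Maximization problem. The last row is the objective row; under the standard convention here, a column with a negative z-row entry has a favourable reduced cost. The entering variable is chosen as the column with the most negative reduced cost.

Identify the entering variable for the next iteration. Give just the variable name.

Objective-row coefficients: x1: 0, x2: -7/6, s1: 0, s2: 0, s3: 5/6.
The most negative is -7/6 in column x2, so x2 enters.

x2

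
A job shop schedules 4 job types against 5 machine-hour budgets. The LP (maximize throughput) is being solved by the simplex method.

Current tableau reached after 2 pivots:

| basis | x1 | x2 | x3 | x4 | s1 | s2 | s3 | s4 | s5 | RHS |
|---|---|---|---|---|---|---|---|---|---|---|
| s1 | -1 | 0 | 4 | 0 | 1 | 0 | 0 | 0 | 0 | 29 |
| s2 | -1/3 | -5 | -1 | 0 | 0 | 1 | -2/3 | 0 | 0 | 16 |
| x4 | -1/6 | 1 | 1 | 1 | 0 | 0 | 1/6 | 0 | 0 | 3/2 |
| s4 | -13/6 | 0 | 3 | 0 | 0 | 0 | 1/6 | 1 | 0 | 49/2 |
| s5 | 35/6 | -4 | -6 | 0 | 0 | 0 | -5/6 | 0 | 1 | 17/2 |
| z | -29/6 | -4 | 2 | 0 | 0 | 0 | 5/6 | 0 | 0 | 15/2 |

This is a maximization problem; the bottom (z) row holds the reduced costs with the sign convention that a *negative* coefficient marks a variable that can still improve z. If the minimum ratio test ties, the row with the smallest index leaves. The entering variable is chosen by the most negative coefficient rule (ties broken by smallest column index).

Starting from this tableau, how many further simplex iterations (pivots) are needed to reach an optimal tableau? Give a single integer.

2

pivot: x1 in, s5 out → z = 509/35
pivot: x2 in, x4 out → z = 897/31
No improving column remains; optimal.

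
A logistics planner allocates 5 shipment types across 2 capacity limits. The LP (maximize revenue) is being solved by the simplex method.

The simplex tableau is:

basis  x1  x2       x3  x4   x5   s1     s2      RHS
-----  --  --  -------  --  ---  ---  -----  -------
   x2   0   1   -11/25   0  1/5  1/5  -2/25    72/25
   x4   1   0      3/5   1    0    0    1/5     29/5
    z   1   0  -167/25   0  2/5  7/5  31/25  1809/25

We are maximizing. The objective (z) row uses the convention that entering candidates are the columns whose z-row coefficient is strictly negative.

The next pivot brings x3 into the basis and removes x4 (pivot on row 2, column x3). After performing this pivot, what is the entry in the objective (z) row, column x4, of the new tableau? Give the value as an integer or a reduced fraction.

167/15

Pivot element is row 2, column x3: 3/5.
Normalize row 2: new (row 2, x4) = 1/(3/5) = 5/3.
z-row ← z-row − (-167/25)·(new row 2): 0 − (-167/25)·(5/3) = 167/15.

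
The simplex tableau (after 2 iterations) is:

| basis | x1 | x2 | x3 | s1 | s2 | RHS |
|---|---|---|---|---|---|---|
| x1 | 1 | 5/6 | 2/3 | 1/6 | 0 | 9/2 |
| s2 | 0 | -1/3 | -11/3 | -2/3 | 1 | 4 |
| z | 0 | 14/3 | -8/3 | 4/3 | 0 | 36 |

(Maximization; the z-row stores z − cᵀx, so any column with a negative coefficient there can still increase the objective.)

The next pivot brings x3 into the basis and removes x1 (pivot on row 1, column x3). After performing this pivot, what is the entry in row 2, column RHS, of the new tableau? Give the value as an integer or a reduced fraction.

Pivot element is row 1, column x3: 2/3.
Normalize row 1: new (row 1, RHS) = (9/2)/(2/3) = 27/4.
row 2 ← row 2 − (-11/3)·(new row 1): 4 − (-11/3)·(27/4) = 115/4.

115/4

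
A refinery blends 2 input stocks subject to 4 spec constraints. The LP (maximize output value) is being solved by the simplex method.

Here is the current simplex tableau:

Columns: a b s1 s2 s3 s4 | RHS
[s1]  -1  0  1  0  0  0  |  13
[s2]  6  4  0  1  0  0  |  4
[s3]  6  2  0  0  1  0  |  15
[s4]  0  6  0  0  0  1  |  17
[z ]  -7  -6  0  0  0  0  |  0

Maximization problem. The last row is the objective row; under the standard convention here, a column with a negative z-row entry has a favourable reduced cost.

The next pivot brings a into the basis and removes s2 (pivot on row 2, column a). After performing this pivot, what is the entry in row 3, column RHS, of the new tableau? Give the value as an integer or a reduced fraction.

Pivot element is row 2, column a: 6.
Normalize row 2: new (row 2, RHS) = 4/6 = 2/3.
row 3 ← row 3 − 6·(new row 2): 15 − 6·(2/3) = 11.

11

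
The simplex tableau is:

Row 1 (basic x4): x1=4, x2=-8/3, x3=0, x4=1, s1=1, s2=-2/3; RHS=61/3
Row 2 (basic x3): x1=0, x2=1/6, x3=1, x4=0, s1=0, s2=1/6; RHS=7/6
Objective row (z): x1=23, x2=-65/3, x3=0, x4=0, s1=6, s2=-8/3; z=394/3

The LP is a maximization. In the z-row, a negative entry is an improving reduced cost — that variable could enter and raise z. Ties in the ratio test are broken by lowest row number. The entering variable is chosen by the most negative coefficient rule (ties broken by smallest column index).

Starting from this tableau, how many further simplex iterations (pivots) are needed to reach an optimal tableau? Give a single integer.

1

pivot: x2 in, x3 out → z = 283
No improving column remains; optimal.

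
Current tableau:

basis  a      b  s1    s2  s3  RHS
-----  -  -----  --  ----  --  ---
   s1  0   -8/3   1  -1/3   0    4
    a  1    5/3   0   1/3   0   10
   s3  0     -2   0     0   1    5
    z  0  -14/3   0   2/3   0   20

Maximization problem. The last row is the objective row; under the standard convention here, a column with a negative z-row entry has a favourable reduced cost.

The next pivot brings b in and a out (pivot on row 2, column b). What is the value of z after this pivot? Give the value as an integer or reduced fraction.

Minimum ratio for b: 10/(5/3) = 6.
z changes by −(z-row coeff of b)·ratio = −(-14/3)·6 = 28.
New z = 20 + 28 = 48.

48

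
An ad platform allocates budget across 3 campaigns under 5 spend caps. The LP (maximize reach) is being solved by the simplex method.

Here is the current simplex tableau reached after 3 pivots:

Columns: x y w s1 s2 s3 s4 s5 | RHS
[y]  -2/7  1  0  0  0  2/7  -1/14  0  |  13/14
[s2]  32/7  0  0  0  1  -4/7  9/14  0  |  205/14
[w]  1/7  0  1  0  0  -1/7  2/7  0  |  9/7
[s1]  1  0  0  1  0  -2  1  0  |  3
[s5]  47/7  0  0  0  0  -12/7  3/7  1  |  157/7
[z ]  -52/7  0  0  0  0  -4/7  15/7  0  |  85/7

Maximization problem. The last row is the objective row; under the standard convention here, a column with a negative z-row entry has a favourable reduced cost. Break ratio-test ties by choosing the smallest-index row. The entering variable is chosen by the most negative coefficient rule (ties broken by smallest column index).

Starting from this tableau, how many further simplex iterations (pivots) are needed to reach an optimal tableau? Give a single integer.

pivot: x in, s1 out → z = 241/7
pivot: s3 in, s2 out → z = 361/10
pivot: s1 in, y out → z = 47
No improving column remains; optimal.

3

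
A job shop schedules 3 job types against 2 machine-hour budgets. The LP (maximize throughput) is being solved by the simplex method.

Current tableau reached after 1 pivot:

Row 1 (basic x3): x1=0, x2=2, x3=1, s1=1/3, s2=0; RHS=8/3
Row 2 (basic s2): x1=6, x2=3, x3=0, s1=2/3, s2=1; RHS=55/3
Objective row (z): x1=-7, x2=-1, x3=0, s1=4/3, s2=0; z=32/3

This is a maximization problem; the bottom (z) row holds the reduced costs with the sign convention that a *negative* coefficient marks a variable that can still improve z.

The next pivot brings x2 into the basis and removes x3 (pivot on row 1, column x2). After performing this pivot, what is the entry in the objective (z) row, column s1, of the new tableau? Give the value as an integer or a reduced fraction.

Pivot element is row 1, column x2: 2.
Normalize row 1: new (row 1, s1) = (1/3)/2 = 1/6.
z-row ← z-row − (-1)·(new row 1): 4/3 − (-1)·(1/6) = 3/2.

3/2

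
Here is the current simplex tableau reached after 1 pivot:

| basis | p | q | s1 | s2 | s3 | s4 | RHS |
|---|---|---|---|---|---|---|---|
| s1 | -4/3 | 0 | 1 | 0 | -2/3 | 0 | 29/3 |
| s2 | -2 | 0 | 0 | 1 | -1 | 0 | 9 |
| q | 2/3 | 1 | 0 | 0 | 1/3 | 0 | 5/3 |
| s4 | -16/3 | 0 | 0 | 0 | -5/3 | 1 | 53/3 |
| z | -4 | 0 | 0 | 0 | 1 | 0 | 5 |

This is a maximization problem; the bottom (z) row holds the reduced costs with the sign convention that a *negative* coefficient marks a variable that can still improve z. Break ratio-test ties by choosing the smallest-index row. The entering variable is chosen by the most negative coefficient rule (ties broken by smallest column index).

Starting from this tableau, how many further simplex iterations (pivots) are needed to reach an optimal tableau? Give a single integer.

pivot: p in, q out → z = 15
No improving column remains; optimal.

1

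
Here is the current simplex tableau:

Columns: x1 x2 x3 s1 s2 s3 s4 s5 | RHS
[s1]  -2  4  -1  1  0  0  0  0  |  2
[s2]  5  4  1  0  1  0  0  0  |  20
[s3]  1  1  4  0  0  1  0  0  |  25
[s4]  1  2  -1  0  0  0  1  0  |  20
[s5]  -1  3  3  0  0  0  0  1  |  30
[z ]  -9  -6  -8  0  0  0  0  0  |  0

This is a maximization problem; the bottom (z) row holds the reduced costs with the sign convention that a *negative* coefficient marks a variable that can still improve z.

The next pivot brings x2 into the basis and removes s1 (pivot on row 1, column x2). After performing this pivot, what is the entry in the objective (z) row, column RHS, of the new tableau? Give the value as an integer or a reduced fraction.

3

Pivot element is row 1, column x2: 4.
Normalize row 1: new (row 1, RHS) = 2/4 = 1/2.
z-row ← z-row − (-6)·(new row 1): 0 − (-6)·(1/2) = 3.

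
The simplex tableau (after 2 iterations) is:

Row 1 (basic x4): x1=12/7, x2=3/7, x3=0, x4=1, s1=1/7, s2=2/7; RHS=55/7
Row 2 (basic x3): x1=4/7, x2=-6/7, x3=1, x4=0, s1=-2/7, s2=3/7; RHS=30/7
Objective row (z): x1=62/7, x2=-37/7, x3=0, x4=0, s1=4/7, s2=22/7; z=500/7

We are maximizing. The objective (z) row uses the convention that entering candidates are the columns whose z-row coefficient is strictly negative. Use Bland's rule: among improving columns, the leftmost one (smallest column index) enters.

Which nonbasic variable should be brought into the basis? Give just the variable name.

x2

Objective-row coefficients: x1: 62/7, x2: -37/7, x3: 0, x4: 0, s1: 4/7, s2: 22/7.
Improving columns: x2. Bland's rule picks the smallest column index → x2.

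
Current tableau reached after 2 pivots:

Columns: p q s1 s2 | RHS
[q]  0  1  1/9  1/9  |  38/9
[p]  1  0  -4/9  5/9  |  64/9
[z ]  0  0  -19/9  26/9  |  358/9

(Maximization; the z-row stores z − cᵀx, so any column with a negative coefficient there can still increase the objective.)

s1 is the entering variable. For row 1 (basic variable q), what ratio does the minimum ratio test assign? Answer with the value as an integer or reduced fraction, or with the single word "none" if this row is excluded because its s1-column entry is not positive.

Ratio = RHS / (s1 entry) = (38/9) / (1/9) = 38.

38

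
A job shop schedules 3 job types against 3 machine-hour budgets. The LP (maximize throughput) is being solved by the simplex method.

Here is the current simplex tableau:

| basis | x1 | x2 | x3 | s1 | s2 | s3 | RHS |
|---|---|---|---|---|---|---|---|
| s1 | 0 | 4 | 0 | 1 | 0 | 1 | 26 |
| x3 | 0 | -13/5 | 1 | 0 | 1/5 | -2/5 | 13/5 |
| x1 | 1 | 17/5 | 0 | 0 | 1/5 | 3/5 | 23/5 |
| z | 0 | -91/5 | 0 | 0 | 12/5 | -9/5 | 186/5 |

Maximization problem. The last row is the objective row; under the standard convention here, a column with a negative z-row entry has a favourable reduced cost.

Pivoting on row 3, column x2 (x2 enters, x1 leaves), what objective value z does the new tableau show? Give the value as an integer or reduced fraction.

1051/17

Minimum ratio for x2: (23/5)/(17/5) = 23/17.
z changes by −(z-row coeff of x2)·ratio = −(-91/5)·(23/17) = 2093/85.
New z = 186/5 + (2093/85) = 1051/17.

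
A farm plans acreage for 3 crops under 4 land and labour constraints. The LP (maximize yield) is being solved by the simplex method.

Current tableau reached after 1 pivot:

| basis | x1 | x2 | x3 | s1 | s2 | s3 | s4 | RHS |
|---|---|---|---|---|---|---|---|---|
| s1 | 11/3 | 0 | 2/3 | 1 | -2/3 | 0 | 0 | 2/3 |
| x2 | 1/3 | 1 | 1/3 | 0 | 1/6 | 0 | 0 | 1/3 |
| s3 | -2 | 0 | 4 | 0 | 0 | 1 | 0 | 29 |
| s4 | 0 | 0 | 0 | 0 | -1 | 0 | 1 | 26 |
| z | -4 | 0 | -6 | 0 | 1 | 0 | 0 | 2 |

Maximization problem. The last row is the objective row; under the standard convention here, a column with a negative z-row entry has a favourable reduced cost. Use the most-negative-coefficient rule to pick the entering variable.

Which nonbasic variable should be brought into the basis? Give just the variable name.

x3

Objective-row coefficients: x1: -4, x2: 0, x3: -6, s1: 0, s2: 1, s3: 0, s4: 0.
The most negative is -6 in column x3, so x3 enters.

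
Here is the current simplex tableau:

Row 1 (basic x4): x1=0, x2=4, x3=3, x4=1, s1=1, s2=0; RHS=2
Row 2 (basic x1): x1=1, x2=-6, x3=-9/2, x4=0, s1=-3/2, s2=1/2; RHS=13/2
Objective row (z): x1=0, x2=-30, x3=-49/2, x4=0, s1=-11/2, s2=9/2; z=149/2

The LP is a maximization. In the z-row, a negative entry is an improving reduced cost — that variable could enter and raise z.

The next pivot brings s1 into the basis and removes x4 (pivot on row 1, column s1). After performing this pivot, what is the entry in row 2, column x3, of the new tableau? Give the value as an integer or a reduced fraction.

0

Pivot element is row 1, column s1: 1.
Normalize row 1: new (row 1, x3) = 3/1 = 3.
row 2 ← row 2 − (-3/2)·(new row 1): -9/2 − (-3/2)·3 = 0.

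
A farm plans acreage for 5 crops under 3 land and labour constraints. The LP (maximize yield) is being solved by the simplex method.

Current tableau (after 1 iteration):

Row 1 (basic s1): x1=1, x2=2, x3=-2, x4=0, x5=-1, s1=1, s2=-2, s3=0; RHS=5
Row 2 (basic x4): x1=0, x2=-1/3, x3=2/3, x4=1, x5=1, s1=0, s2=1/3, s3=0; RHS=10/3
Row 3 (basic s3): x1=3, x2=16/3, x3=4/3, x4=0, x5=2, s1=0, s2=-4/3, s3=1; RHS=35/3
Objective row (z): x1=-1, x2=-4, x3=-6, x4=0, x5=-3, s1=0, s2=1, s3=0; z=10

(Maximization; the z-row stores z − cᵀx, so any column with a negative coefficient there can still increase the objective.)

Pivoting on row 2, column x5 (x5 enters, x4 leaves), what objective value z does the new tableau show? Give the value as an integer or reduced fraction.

20

Minimum ratio for x5: (10/3)/1 = 10/3.
z changes by −(z-row coeff of x5)·ratio = −(-3)·(10/3) = 10.
New z = 10 + 10 = 20.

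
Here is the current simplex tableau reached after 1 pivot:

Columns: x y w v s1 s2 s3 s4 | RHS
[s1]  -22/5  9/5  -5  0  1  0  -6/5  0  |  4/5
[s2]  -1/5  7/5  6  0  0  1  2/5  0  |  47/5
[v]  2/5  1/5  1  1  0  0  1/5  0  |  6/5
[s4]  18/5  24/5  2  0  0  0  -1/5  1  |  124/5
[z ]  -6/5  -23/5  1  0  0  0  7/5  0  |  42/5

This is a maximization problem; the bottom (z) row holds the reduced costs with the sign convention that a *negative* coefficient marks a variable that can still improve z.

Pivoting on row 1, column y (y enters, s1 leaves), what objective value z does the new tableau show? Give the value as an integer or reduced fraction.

94/9

Minimum ratio for y: (4/5)/(9/5) = 4/9.
z changes by −(z-row coeff of y)·ratio = −(-23/5)·(4/9) = 92/45.
New z = 42/5 + (92/45) = 94/9.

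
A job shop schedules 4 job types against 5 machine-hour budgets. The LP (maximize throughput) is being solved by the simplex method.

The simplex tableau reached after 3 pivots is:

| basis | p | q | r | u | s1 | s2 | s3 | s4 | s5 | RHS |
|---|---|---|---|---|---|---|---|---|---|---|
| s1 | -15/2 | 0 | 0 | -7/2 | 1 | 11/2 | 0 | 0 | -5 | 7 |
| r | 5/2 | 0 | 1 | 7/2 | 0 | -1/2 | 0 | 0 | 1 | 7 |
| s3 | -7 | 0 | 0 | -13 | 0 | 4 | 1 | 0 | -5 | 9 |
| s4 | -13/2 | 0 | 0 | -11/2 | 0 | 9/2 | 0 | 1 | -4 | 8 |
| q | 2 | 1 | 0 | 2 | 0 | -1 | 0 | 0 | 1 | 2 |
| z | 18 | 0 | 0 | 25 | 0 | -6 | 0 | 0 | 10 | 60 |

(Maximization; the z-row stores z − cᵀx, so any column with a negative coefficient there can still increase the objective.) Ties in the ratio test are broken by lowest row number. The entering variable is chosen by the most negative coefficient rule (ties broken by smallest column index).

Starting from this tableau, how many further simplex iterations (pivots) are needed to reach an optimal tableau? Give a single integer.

pivot: s2 in, s1 out → z = 744/11
No improving column remains; optimal.

1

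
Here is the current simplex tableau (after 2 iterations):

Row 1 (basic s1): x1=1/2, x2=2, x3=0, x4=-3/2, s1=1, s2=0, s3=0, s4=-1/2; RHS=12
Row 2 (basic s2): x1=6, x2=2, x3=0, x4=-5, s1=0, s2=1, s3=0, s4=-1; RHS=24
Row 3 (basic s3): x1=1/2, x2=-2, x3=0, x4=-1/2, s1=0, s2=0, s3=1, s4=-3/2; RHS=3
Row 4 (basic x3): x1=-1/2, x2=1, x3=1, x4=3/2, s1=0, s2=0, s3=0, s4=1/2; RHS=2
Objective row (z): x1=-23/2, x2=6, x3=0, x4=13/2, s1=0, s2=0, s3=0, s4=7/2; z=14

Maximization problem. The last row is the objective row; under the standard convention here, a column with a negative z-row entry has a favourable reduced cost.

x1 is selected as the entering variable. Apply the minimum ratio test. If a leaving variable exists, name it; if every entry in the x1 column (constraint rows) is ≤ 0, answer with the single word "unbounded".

s2

Ratios: row 1 (s1): 12/(1/2) = 24; row 2 (s2): 24/6 = 4; row 3 (s3): 3/(1/2) = 6; row 4 (x3): entry -1/2 ≤ 0, skip.
Minimum ratio is in the s2 row, so s2 leaves.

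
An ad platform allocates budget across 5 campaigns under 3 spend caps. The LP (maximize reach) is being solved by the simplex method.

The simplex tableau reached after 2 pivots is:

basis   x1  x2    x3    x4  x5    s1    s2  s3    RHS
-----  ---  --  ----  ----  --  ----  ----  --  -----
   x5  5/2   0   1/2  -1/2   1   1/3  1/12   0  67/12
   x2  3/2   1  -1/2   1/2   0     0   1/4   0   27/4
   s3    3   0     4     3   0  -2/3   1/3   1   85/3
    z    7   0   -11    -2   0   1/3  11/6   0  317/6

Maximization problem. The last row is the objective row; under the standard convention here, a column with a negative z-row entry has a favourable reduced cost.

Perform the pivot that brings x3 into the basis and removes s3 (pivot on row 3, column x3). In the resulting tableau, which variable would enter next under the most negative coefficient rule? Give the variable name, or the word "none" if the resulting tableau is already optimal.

Pivot element 4. New z-row = old z-row − (-11)·(row 3/4).
Updated z-row coefficients: x1: 61/4, x2: 0, x3: 0, x4: 25/4, x5: 0, s1: -3/2, s2: 11/4, s3: 11/4.
The most negative is -3/2 in column s1, so s1 would enter next.

s1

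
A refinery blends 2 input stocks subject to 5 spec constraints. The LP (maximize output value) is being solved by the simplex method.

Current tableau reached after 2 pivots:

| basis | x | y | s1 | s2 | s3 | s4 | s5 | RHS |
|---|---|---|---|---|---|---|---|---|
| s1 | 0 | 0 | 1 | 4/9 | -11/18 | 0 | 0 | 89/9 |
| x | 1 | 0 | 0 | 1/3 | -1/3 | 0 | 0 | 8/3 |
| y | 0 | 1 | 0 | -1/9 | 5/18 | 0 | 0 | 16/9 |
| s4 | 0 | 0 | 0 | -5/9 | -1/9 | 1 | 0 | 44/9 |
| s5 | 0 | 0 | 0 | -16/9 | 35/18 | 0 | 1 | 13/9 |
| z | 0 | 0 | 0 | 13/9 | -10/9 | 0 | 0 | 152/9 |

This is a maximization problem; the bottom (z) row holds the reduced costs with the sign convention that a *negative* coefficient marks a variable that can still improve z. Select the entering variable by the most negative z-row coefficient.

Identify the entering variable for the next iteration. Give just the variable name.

s3

Objective-row coefficients: x: 0, y: 0, s1: 0, s2: 13/9, s3: -10/9, s4: 0, s5: 0.
The most negative is -10/9 in column s3, so s3 enters.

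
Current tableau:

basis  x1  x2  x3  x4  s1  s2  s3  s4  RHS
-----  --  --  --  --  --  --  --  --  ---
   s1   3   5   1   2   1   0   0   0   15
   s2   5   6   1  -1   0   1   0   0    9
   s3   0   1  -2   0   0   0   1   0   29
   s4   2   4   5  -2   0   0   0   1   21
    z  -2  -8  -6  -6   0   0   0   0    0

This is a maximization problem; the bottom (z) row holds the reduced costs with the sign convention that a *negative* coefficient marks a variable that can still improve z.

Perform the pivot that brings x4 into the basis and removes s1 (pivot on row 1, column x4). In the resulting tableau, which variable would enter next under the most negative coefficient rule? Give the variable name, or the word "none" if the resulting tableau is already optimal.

x3

Pivot element 2. New z-row = old z-row − (-6)·(row 1/2).
Updated z-row coefficients: x1: 7, x2: 7, x3: -3, x4: 0, s1: 3, s2: 0, s3: 0, s4: 0.
The most negative is -3 in column x3, so x3 would enter next.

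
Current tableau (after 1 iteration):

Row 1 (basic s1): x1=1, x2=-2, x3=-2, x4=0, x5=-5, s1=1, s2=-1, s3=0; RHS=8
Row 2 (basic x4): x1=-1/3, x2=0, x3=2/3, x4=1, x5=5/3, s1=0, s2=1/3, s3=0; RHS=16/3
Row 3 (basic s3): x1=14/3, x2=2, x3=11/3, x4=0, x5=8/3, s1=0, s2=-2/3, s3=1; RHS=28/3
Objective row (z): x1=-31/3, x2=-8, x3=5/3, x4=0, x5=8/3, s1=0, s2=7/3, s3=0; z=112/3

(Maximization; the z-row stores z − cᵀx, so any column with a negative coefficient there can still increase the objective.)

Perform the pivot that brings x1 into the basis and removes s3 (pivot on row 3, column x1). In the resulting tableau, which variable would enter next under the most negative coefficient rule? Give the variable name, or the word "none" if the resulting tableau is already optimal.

x2

Pivot element 14/3. New z-row = old z-row − (-31/3)·(row 3/(14/3)).
Updated z-row coefficients: x1: 0, x2: -25/7, x3: 137/14, x4: 0, x5: 60/7, s1: 0, s2: 6/7, s3: 31/14.
The most negative is -25/7 in column x2, so x2 would enter next.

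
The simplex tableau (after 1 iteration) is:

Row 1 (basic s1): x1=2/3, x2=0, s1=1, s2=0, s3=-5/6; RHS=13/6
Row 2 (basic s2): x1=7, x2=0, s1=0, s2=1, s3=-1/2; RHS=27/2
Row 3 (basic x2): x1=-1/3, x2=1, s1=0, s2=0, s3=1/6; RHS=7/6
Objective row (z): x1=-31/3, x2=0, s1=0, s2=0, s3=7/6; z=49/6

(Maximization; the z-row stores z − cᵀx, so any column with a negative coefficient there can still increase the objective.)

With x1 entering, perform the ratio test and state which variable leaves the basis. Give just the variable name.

Ratios: row 1 (s1): (13/6)/(2/3) = 13/4; row 2 (s2): (27/2)/7 = 27/14; row 3 (x2): entry -1/3 ≤ 0, skip.
Minimum ratio 27/14 is in the s2 row, so s2 leaves.

s2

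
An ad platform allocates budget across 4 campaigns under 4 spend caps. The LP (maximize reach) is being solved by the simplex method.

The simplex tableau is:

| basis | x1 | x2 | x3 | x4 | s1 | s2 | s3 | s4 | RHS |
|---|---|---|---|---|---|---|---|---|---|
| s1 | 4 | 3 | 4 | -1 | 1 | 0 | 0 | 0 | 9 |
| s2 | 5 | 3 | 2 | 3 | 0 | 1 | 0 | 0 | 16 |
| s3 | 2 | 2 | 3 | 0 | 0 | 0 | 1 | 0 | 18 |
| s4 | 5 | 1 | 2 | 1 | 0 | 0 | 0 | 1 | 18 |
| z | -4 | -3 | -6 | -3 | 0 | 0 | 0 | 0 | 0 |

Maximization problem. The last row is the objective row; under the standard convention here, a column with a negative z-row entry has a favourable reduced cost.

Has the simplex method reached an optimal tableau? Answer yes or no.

no

Column x1 has objective-row coefficient -4, which is negative; an improving pivot exists, so not yet optimal.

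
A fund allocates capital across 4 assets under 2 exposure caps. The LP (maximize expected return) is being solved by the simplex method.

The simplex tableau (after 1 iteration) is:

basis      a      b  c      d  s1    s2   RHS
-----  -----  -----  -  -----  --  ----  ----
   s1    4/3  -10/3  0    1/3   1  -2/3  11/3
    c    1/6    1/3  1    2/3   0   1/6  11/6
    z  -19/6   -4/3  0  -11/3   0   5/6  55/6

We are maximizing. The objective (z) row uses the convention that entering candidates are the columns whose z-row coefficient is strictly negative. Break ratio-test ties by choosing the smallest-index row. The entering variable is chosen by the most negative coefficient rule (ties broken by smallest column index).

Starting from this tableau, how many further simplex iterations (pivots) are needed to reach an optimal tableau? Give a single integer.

3

pivot: d in, c out → z = 77/4
pivot: a in, s1 out → z = 121/5
pivot: b in, d out → z = 209/6
No improving column remains; optimal.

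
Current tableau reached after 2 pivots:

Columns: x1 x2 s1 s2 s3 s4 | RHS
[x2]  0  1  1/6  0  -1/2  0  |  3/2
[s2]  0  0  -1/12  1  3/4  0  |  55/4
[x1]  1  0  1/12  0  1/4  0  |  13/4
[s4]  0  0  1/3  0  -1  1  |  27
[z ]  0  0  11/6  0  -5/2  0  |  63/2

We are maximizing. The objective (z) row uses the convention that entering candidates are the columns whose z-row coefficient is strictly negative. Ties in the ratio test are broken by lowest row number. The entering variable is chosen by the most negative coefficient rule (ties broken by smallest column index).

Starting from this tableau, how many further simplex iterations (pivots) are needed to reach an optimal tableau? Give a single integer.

pivot: s3 in, x1 out → z = 64
No improving column remains; optimal.

1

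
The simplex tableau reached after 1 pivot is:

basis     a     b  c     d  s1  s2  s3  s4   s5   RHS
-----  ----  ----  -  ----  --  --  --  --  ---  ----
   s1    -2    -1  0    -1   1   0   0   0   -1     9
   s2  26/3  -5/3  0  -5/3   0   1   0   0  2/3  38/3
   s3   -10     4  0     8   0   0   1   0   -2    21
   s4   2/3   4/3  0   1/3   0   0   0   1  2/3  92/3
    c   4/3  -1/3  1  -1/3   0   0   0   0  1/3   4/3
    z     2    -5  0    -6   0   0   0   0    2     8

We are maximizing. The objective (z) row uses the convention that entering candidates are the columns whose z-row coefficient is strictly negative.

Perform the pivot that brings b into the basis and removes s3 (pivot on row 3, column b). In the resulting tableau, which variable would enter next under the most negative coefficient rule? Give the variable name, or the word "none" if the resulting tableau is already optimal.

Pivot element 4. New z-row = old z-row − (-5)·(row 3/4).
Updated z-row coefficients: a: -21/2, b: 0, c: 0, d: 4, s1: 0, s2: 0, s3: 5/4, s4: 0, s5: -1/2.
The most negative is -21/2 in column a, so a would enter next.

a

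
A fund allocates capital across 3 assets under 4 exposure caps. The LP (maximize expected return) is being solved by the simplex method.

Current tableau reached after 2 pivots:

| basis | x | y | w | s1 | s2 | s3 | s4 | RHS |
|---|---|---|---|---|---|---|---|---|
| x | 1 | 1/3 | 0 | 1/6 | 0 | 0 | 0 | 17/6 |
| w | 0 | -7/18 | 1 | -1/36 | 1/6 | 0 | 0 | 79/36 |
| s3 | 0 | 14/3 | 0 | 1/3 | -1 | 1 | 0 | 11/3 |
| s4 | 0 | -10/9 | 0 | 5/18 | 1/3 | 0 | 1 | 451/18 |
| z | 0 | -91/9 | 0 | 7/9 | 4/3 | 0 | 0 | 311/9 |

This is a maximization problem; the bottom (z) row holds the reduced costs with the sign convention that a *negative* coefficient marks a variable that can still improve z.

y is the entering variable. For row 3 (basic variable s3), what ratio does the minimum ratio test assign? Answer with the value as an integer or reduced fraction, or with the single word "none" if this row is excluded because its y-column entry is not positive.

Ratio = RHS / (y entry) = (11/3) / (14/3) = 11/14.

11/14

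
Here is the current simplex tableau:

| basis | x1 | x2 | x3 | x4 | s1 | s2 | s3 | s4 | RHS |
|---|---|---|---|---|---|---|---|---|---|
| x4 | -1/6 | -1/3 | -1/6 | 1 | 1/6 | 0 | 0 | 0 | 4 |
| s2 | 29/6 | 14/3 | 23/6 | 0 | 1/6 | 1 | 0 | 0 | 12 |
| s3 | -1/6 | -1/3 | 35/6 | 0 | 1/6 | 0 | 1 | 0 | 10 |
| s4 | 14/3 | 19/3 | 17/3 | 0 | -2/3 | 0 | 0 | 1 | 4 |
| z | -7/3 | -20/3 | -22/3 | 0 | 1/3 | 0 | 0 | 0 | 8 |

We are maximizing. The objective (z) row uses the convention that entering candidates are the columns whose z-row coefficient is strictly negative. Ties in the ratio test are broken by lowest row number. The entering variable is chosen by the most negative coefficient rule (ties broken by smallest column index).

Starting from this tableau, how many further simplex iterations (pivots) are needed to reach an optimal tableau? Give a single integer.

pivot: x3 in, s4 out → z = 224/17
pivot: s1 in, s3 out → z = 488/29
pivot: x2 in, s2 out → z = 3006/155
No improving column remains; optimal.

3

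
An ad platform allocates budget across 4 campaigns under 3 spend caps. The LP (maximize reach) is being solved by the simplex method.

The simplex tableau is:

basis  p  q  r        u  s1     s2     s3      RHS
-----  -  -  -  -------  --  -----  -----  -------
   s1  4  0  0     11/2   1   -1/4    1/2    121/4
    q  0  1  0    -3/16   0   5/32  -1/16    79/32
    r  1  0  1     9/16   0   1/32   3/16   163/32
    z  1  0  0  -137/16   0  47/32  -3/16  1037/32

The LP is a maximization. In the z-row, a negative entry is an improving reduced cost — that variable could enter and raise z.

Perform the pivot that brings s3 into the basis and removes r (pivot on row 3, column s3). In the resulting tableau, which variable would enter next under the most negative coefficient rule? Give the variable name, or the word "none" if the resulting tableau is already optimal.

u

Pivot element 3/16. New z-row = old z-row − (-3/16)·(row 3/(3/16)).
Updated z-row coefficients: p: 2, q: 0, r: 1, u: -8, s1: 0, s2: 3/2, s3: 0.
The most negative is -8 in column u, so u would enter next.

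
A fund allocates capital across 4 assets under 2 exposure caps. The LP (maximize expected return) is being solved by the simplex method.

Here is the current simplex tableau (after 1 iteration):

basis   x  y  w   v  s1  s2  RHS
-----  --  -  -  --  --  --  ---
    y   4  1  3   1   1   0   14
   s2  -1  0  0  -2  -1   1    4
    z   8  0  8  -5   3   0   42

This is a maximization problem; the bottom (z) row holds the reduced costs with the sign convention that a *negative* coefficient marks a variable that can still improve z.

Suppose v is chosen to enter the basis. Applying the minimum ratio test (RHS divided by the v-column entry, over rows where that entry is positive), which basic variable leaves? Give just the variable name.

y

Ratios: row 1 (y): 14/1 = 14; row 2 (s2): entry -2 ≤ 0, skip.
Minimum ratio 14 is in the y row, so y leaves.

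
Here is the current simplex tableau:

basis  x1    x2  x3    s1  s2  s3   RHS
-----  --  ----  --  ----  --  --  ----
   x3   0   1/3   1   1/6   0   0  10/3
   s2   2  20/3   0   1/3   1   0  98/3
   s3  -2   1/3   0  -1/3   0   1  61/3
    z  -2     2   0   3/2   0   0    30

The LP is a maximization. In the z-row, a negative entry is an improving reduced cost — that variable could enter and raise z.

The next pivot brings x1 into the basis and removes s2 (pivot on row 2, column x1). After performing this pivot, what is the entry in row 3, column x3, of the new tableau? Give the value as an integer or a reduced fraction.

Pivot element is row 2, column x1: 2.
Normalize row 2: new (row 2, x3) = 0/2 = 0.
row 3 ← row 3 − (-2)·(new row 2): 0 − (-2)·0 = 0.

0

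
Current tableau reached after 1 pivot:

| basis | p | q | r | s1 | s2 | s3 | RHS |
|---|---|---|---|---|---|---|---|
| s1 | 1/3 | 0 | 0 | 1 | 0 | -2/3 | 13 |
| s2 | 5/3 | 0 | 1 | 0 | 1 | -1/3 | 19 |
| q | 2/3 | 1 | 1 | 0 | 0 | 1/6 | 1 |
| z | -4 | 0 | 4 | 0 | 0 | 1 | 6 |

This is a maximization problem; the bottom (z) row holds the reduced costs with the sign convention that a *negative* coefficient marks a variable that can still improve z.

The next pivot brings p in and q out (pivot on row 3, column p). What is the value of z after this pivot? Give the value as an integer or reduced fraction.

12

Minimum ratio for p: 1/(2/3) = 3/2.
z changes by −(z-row coeff of p)·ratio = −(-4)·(3/2) = 6.
New z = 6 + 6 = 12.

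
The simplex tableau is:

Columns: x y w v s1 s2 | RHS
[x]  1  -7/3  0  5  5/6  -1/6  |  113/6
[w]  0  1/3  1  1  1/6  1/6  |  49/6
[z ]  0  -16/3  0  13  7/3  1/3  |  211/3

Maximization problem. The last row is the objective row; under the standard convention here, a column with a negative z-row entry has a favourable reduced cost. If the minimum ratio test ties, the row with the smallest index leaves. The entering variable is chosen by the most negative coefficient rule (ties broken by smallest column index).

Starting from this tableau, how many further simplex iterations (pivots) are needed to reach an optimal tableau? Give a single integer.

1

pivot: y in, w out → z = 201
No improving column remains; optimal.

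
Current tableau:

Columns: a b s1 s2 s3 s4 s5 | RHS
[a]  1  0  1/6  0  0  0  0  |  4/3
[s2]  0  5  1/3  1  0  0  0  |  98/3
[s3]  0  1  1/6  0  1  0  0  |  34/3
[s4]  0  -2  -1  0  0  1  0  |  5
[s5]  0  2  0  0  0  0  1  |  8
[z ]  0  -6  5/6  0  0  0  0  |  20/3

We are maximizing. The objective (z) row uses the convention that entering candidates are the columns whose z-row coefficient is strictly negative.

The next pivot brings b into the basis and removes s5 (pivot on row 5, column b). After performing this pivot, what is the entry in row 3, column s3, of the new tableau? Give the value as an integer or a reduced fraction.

Pivot element is row 5, column b: 2.
Normalize row 5: new (row 5, s3) = 0/2 = 0.
row 3 ← row 3 − 1·(new row 5): 1 − 1·0 = 1.

1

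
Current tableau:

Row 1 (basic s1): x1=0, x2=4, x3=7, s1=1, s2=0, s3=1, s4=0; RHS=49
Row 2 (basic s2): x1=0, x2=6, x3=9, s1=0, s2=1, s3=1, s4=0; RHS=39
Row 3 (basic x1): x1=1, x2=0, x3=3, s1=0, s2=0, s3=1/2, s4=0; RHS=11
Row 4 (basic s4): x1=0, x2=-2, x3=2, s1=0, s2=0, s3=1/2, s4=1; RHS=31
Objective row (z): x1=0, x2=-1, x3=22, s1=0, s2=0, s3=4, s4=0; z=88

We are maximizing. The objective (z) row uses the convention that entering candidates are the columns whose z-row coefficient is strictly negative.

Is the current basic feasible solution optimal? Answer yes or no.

Column x2 has objective-row coefficient -1, which is negative; an improving pivot exists, so not yet optimal.

no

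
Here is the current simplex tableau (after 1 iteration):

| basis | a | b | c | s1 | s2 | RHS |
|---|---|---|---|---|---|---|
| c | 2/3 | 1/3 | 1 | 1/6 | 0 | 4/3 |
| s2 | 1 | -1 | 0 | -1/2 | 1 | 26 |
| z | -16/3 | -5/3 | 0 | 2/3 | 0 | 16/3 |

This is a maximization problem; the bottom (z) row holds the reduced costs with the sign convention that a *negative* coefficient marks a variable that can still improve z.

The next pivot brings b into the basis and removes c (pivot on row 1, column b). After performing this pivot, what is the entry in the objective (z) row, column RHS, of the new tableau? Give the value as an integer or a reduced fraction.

12

Pivot element is row 1, column b: 1/3.
Normalize row 1: new (row 1, RHS) = (4/3)/(1/3) = 4.
z-row ← z-row − (-5/3)·(new row 1): 16/3 − (-5/3)·4 = 12.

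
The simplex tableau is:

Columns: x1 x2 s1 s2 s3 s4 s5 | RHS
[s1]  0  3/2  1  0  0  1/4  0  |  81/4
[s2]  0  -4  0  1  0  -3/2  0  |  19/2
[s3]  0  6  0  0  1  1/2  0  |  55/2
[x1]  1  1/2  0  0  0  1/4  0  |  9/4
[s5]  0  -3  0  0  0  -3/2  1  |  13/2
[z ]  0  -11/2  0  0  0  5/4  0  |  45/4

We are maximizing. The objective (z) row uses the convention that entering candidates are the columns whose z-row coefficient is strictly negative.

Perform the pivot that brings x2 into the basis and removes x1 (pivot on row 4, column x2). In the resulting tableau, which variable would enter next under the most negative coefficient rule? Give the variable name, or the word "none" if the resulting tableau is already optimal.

Pivot element 1/2. New z-row = old z-row − (-11/2)·(row 4/(1/2)).
Updated z-row coefficients: x1: 11, x2: 0, s1: 0, s2: 0, s3: 0, s4: 4, s5: 0.
No coefficient is strictly negative; the tableau after this pivot is optimal.

none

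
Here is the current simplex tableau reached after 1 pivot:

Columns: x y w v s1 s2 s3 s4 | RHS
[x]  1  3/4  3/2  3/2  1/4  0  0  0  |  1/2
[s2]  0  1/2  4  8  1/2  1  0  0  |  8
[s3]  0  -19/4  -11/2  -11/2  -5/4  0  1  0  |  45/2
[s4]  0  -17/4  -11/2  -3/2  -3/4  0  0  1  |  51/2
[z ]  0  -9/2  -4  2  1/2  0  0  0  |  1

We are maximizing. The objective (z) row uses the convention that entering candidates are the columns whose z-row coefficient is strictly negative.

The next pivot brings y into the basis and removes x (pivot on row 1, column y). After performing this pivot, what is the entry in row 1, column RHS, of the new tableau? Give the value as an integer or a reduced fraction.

2/3

Pivot element is row 1, column y: 3/4.
Normalize row 1: new (row 1, RHS) = (1/2)/(3/4) = 2/3.
Row 1 is the pivot row, so the entry is 2/3.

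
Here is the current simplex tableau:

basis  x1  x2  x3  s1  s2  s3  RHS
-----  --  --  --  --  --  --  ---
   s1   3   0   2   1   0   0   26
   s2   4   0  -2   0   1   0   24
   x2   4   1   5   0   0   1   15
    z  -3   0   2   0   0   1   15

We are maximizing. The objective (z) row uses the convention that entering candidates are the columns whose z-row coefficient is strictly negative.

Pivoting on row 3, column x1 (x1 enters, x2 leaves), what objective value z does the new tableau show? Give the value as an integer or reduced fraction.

Minimum ratio for x1: 15/4 = 15/4.
z changes by −(z-row coeff of x1)·ratio = −(-3)·(15/4) = 45/4.
New z = 15 + (45/4) = 105/4.

105/4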